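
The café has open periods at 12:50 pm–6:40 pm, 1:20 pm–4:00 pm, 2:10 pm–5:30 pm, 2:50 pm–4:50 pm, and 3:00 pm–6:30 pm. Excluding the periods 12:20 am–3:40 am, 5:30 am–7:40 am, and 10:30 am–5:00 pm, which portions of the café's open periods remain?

A, merged: 12:50 pm–6:40 pm.
12:50 pm–6:40 pm with B removed leaves 5:00 pm–6:40 pm.

5:00 pm–6:40 pm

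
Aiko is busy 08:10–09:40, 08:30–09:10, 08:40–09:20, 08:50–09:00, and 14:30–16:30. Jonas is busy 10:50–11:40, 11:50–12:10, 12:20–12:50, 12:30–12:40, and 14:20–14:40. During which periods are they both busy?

14:30–14:40

A, merged: 08:10–09:40, 14:30–16:30.
B, merged: 10:50–11:40, 11:50–12:10, 12:20–12:50, 14:20–14:40.
08:10–09:40 meets no B interval.
14:30–16:30 ∩ B → 14:30–14:40.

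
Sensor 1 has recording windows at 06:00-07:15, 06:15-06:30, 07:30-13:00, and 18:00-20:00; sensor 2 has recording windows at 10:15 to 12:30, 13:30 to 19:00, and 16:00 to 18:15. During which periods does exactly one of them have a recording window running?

06:00–07:15, 07:30–10:15, 12:30–13:00, 13:30–18:00, 19:00–20:00

Merge the first list: 06:00–07:15, 07:30–13:00, 18:00–20:00.
Merge the second list: 10:15–12:30, 13:30–19:00.
A but not B: 06:00–07:15, 07:30–10:15, 12:30–13:00, 19:00–20:00.
B but not A: 13:30–18:00.
Combining gives A △ B.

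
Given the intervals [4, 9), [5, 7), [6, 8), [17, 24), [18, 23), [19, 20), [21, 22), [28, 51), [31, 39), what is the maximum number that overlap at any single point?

Sweep endpoints in order; track running count of active intervals.
Peak of 3 reached at 6.

3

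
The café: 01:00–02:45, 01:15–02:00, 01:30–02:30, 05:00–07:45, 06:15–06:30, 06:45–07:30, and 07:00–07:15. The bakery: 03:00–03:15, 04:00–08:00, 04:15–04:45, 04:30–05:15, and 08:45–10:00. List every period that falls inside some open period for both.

A, merged: 01:00-02:45, 05:00-07:45.
B, merged: 03:00-03:15, 04:00-08:00, 08:45-10:00.
01:00-02:45 falls entirely outside B.
05:00-07:45 overlaps B on 05:00-07:45.

05:00-07:45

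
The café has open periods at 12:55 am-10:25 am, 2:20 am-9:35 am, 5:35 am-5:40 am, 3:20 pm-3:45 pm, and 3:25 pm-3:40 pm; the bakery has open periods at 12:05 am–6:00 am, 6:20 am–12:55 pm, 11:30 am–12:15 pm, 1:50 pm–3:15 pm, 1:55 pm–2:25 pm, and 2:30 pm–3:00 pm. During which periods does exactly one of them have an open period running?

A, merged: 12:55 am–10:25 am, 3:20 pm–3:45 pm.
B, merged: 12:05 am–6:00 am, 6:20 am–12:55 pm, 1:50 pm–3:15 pm.
A \ B = 6:00 am–6:20 am, 3:20 pm–3:45 pm.
B \ A = 12:05 am–12:55 am, 10:25 am–12:55 pm, 1:50 pm–3:15 pm.
Union of the two gives the symmetric difference.

12:05 am–12:55 am, 6:00 am–6:20 am, 10:25 am–12:55 pm, 1:50 pm–3:15 pm, 3:20 pm–3:45 pm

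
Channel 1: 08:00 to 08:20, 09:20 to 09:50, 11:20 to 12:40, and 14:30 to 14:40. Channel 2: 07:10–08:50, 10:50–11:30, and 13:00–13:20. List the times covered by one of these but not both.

A \ B = 09:20–09:50, 11:30–12:40, 14:30–14:40.
B \ A = 07:10–08:00, 08:20–08:50, 10:50–11:20, 13:00–13:20.
Union of the two gives the symmetric difference.

07:10–08:00, 08:20–08:50, 09:20–09:50, 10:50–11:20, 11:30–12:40, 13:00–13:20, 14:30–14:40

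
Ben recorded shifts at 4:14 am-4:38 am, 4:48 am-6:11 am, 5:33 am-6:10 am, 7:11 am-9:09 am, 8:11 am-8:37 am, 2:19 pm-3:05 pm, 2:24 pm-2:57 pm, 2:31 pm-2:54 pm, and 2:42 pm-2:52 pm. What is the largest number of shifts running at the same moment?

At 2:42 pm, 4 of the intervals are simultaneously active.
No point has more.

4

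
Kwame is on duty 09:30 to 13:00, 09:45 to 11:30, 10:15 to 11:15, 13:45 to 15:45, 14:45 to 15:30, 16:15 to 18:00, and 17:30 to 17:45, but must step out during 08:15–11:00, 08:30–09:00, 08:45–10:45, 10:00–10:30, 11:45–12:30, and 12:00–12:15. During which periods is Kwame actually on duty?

A, merged: 09:30–13:00, 13:45–15:45, 16:15–18:00.
B, merged: 08:15–11:00, 11:45–12:30.
09:30–13:00 with B removed leaves 11:00–11:45, 12:30–13:00.
13:45–15:45 is untouched.
16:15–18:00 is untouched.

11:00–11:45, 12:30–13:00, 13:45–15:45, 16:15–18:00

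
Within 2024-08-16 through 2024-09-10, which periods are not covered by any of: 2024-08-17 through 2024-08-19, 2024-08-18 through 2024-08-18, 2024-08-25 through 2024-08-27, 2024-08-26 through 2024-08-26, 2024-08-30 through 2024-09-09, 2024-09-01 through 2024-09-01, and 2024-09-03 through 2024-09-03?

2024-08-16 through 2024-08-16, 2024-08-20 through 2024-08-24, 2024-08-28 through 2024-08-29, 2024-09-10 through 2024-09-10

After merging, the occupied span is 2024-08-17 through 2024-08-19, 2024-08-25 through 2024-08-27, 2024-08-30 through 2024-09-09.
Gaps within 2024-08-16 through 2024-09-10: 2024-08-16 through 2024-08-16, 2024-08-20 through 2024-08-24, 2024-08-28 through 2024-08-29, 2024-09-10 through 2024-09-10.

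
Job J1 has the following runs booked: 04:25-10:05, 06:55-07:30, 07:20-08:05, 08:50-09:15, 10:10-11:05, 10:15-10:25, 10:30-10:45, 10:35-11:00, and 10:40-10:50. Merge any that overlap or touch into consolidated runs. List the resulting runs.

06:55–07:30 overlaps/touches 04:25–10:05 → extend to 04:25–10:05.
07:20–08:05 overlaps/touches 04:25–10:05 → extend to 04:25–10:05.
08:50–09:15 overlaps/touches 04:25–10:05 → extend to 04:25–10:05.
10:10–11:05 is disjoint → start new block.
10:15–10:25 overlaps/touches 10:10–11:05 → extend to 10:10–11:05.
10:30–10:45 overlaps/touches 10:10–11:05 → extend to 10:10–11:05.
10:35–11:00 overlaps/touches 10:10–11:05 → extend to 10:10–11:05.
10:40–10:50 overlaps/touches 10:10–11:05 → extend to 10:10–11:05.

04:25–10:05, 10:10–11:05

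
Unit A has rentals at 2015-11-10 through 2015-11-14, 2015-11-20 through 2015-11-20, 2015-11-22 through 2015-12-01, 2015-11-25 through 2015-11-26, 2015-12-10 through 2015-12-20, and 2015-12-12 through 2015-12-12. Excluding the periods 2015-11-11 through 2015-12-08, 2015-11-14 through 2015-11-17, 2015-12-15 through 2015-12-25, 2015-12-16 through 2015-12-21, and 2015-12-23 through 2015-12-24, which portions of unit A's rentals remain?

A, merged: 2015-11-10 through 2015-11-14, 2015-11-20 through 2015-11-20, 2015-11-22 through 2015-12-01, 2015-12-10 through 2015-12-20.
B, merged: 2015-11-11 through 2015-12-08, 2015-12-15 through 2015-12-25.
2015-11-10 through 2015-11-14 \ B = 2015-11-10 through 2015-11-10.
2015-11-20 through 2015-11-20: entirely removed.
2015-11-22 through 2015-12-01: entirely removed.
2015-12-10 through 2015-12-20 \ B = 2015-12-10 through 2015-12-14.

2015-11-10 through 2015-11-10, 2015-12-10 through 2015-12-14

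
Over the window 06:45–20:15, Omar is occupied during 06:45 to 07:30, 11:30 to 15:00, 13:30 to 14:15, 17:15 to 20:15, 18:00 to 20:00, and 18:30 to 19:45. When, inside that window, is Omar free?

The merged coverage is 06:45-07:30, 11:30-15:00, 17:15-20:15.
Uncovered inside 06:45-20:15: 07:30-11:30, 15:00-17:15.

07:30-11:30, 15:00-17:15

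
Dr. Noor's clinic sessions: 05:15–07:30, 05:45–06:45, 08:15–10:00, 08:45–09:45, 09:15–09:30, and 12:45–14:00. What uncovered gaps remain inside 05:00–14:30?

05:00-05:15, 07:30-08:15, 10:00-12:45, 14:00-14:30

The merged coverage is 05:15-07:30, 08:15-10:00, 12:45-14:00.
Complement within 05:00-14:30: 05:00-05:15, 07:30-08:15, 10:00-12:45, 14:00-14:30.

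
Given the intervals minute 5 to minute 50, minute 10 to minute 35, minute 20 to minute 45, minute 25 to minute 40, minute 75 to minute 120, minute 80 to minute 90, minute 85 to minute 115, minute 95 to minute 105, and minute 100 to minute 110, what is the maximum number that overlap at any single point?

At minute 25, 4 of the intervals are simultaneously active.
No point has more.

4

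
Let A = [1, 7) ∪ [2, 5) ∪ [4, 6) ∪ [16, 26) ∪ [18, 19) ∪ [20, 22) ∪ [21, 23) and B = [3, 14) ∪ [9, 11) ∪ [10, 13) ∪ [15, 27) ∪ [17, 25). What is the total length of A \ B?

2

A, merged: [1, 7), [16, 26).
B, merged: [3, 14), [15, 27).
A \ B = [1, 3).
Total: 2.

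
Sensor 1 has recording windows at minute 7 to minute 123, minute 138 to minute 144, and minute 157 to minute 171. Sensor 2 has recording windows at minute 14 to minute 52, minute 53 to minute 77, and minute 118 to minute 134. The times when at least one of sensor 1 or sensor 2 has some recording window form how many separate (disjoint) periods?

A ∪ B = minute 7 to minute 134, minute 138 to minute 144, minute 157 to minute 171.
That is 3 disjoint pieces.

3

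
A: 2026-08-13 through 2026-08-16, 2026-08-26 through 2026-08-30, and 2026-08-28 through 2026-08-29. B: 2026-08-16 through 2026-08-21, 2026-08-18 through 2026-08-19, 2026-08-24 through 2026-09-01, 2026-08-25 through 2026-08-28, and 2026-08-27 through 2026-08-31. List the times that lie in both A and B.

Merge the first list: 2026-08-13 through 2026-08-16, 2026-08-26 through 2026-08-30.
Merge the second list: 2026-08-16 through 2026-08-21, 2026-08-24 through 2026-09-01.
2026-08-13 through 2026-08-16 overlaps B on 2026-08-16 through 2026-08-16.
2026-08-26 through 2026-08-30 overlaps B on 2026-08-26 through 2026-08-30.

2026-08-16 through 2026-08-16, 2026-08-26 through 2026-08-30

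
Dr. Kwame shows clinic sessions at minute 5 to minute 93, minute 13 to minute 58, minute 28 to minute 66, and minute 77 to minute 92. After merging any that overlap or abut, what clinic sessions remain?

minute 5 to minute 93

minute 13 to minute 58 overlaps/touches minute 5 to minute 93 → extend to minute 5 to minute 93.
minute 28 to minute 66 overlaps/touches minute 5 to minute 93 → extend to minute 5 to minute 93.
minute 77 to minute 92 overlaps/touches minute 5 to minute 93 → extend to minute 5 to minute 93.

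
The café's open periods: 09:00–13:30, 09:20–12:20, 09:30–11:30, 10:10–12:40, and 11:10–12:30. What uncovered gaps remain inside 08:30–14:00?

After merging, the occupied span is 09:00-13:30.
Uncovered inside 08:30-14:00: 08:30-09:00, 13:30-14:00.

08:30-09:00, 13:30-14:00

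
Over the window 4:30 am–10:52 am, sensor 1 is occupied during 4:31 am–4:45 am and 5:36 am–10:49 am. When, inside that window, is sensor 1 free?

Covered (merged): 4:31 am–4:45 am, 5:36 am–10:49 am.
Uncovered inside 4:30 am–10:52 am: 4:30 am–4:31 am, 4:45 am–5:36 am, 10:49 am–10:52 am.

4:30 am–4:31 am, 4:45 am–5:36 am, 10:49 am–10:52 am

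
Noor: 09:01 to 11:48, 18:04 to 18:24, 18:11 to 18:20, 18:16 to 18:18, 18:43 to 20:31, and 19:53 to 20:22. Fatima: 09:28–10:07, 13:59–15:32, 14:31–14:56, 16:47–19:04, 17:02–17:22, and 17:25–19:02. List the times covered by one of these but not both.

Merge the first list: 09:01-11:48, 18:04-18:24, 18:43-20:31.
Merge the second list: 09:28-10:07, 13:59-15:32, 16:47-19:04.
A \ B = 09:01-09:28, 10:07-11:48, 19:04-20:31.
B \ A = 13:59-15:32, 16:47-18:04, 18:24-18:43.
Union of the two gives the symmetric difference.

09:01-09:28, 10:07-11:48, 13:59-15:32, 16:47-18:04, 18:24-18:43, 19:04-20:31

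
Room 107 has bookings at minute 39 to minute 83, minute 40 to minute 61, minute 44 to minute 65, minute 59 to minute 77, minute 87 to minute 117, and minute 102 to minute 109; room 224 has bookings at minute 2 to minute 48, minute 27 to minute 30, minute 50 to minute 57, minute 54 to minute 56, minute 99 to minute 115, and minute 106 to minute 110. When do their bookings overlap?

First set merges to minute 39 to minute 83, minute 87 to minute 117.
Second set merges to minute 2 to minute 48, minute 50 to minute 57, minute 99 to minute 115.
minute 39 to minute 83 meets the second set on minute 39 to minute 48, minute 50 to minute 57.
minute 87 to minute 117 meets the second set on minute 99 to minute 115.

minute 39 to minute 48, minute 50 to minute 57, minute 99 to minute 115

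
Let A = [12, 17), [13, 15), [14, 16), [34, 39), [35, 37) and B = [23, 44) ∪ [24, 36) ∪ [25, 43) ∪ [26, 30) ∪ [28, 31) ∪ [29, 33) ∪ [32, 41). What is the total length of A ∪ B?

A, merged: [12, 17), [34, 39).
B, merged: [23, 44).
A ∪ B = [12, 17), [23, 44).
Total: 5 + 21 = 26.

26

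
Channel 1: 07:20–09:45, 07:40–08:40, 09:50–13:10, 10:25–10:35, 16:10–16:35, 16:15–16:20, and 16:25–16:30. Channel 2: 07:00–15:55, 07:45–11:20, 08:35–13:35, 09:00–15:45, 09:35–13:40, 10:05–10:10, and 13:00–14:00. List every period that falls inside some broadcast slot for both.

A, merged: 07:20–09:45, 09:50–13:10, 16:10–16:35.
B, merged: 07:00–15:55.
07:20–09:45 overlaps B on 07:20–09:45.
09:50–13:10 overlaps B on 09:50–13:10.
16:10–16:35 falls entirely outside B.

07:20–09:45, 09:50–13:10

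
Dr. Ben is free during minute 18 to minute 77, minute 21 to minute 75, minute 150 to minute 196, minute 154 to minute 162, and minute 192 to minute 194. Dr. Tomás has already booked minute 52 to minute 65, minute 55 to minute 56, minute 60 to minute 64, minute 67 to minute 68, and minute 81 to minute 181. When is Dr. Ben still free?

minute 18 to minute 52, minute 65 to minute 67, minute 68 to minute 77, minute 181 to minute 196

A, merged: minute 18 to minute 77, minute 150 to minute 196.
B, merged: minute 52 to minute 65, minute 67 to minute 68, minute 81 to minute 181.
minute 18 to minute 77 minus B → minute 18 to minute 52, minute 65 to minute 67, minute 68 to minute 77.
minute 150 to minute 196 minus B → minute 181 to minute 196.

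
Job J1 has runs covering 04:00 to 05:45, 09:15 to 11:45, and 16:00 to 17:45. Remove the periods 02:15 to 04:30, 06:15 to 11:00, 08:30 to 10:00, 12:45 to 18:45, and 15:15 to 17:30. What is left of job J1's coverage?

04:30–05:45, 11:00–11:45

Second set merges to 02:15–04:30, 06:15–11:00, 12:45–18:45.
04:00–05:45 with B removed leaves 04:30–05:45.
09:15–11:45 with B removed leaves 11:00–11:45.
16:00–17:45 lies entirely inside B → drops out.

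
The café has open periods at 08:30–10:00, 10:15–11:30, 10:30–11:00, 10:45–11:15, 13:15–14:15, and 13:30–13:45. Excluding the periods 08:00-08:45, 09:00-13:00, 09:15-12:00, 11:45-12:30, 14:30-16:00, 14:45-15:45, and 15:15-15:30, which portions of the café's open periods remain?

First set merges to 08:30–10:00, 10:15–11:30, 13:15–14:15.
Second set merges to 08:00–08:45, 09:00–13:00, 14:30–16:00.
08:30–10:00 minus B → 08:45–09:00.
10:15–11:30: fully covered by B → removed.
13:15–14:15: no B overlap → unchanged.

08:45–09:00, 13:15–14:15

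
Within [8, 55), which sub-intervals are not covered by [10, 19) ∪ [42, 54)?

[8, 10) ∪ [19, 42) ∪ [54, 55)

Covered (merged): [10, 19), [42, 54).
Uncovered inside [8, 55): [8, 10), [19, 42), [54, 55).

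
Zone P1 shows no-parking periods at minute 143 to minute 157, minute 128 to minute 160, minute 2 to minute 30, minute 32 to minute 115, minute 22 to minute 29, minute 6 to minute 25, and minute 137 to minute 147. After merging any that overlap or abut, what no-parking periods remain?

Sort by start: minute 2 to minute 30, minute 6 to minute 25, minute 22 to minute 29, minute 32 to minute 115, minute 128 to minute 160, minute 137 to minute 147, minute 143 to minute 157.
minute 6 to minute 25 overlaps/touches minute 2 to minute 30 → extend to minute 2 to minute 30.
minute 22 to minute 29 overlaps/touches minute 2 to minute 30 → extend to minute 2 to minute 30.
minute 32 to minute 115 is disjoint → start new block.
minute 128 to minute 160 is disjoint → start new block.
minute 137 to minute 147 overlaps/touches minute 128 to minute 160 → extend to minute 128 to minute 160.
minute 143 to minute 157 overlaps/touches minute 128 to minute 160 → extend to minute 128 to minute 160.

minute 2 to minute 30, minute 32 to minute 115, minute 128 to minute 160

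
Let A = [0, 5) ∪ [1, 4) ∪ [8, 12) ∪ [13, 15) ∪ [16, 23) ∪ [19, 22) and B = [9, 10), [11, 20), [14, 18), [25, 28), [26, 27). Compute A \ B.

Merge the first list: [0, 5), [8, 12), [13, 15), [16, 23).
Merge the second list: [9, 10), [11, 20), [25, 28).
[0, 5): no B overlap → unchanged.
[8, 12) minus B → [8, 9), [10, 11).
[13, 15): fully covered by B → removed.
[16, 23) minus B → [20, 23).

[0, 5) ∪ [8, 9) ∪ [10, 11) ∪ [20, 23)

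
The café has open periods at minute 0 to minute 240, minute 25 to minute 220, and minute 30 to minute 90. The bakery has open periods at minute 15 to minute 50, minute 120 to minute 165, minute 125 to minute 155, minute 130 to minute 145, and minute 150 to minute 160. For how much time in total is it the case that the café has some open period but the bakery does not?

160 minutes

A, merged: minute 0 to minute 240.
B, merged: minute 15 to minute 50, minute 120 to minute 165.
A \ B = minute 0 to minute 15, minute 50 to minute 120, minute 165 to minute 240.
Total: 15 minutes + 70 minutes + 75 minutes = 160 minutes.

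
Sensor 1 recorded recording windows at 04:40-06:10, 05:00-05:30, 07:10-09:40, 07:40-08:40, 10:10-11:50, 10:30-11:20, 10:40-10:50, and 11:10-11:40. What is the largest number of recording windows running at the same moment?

3

At 10:40, 3 of the intervals are simultaneously active.
No point has more.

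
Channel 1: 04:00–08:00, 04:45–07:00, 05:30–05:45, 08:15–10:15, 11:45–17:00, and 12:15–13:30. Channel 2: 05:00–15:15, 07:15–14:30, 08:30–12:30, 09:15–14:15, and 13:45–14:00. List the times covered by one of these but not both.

Merge the first list: 04:00-08:00, 08:15-10:15, 11:45-17:00.
Merge the second list: 05:00-15:15.
A \ B = 04:00-05:00, 15:15-17:00.
B \ A = 08:00-08:15, 10:15-11:45.
Union of the two gives the symmetric difference.

04:00-05:00, 08:00-08:15, 10:15-11:45, 15:15-17:00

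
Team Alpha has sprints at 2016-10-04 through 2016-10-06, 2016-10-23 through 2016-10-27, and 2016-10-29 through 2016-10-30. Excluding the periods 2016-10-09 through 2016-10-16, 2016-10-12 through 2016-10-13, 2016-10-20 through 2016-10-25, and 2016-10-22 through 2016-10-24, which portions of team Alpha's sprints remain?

Second set merges to 2016-10-09 through 2016-10-16, 2016-10-20 through 2016-10-25.
2016-10-04 through 2016-10-06: no B overlap → unchanged.
2016-10-23 through 2016-10-27 minus B → 2016-10-26 through 2016-10-27.
2016-10-29 through 2016-10-30: no B overlap → unchanged.

2016-10-04 through 2016-10-06, 2016-10-26 through 2016-10-27, 2016-10-29 through 2016-10-30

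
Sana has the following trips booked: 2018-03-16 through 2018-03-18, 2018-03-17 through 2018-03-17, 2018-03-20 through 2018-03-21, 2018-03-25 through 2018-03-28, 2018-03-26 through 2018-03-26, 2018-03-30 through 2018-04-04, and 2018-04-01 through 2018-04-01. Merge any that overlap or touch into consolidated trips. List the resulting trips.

2018-03-16 through 2018-03-18, 2018-03-20 through 2018-03-21, 2018-03-25 through 2018-03-28, 2018-03-30 through 2018-04-04

2018-03-17 through 2018-03-17 overlaps/touches 2018-03-16 through 2018-03-18 → extend to 2018-03-16 through 2018-03-18.
2018-03-20 through 2018-03-21 is disjoint → start new block.
2018-03-25 through 2018-03-28 is disjoint → start new block.
2018-03-26 through 2018-03-26 overlaps/touches 2018-03-25 through 2018-03-28 → extend to 2018-03-25 through 2018-03-28.
2018-03-30 through 2018-04-04 is disjoint → start new block.
2018-04-01 through 2018-04-01 overlaps/touches 2018-03-30 through 2018-04-04 → extend to 2018-03-30 through 2018-04-04.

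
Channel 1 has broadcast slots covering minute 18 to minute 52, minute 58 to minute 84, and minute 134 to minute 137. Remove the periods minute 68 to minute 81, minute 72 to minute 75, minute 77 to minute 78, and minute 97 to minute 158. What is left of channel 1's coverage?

Second set merges to minute 68 to minute 81, minute 97 to minute 158.
minute 18 to minute 52: nothing removed.
minute 58 to minute 84 \ B = minute 58 to minute 68, minute 81 to minute 84.
minute 134 to minute 137: entirely removed.

minute 18 to minute 52, minute 58 to minute 68, minute 81 to minute 84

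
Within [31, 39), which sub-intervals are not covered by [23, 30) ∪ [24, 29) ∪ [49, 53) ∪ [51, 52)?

[31, 39)

The merged coverage is [23, 30), [49, 53).
Uncovered inside [31, 39): [31, 39).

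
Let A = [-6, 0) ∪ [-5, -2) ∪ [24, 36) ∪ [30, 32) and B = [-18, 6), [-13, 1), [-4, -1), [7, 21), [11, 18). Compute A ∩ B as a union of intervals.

First set merges to [-6, 0), [24, 36).
Second set merges to [-18, 6), [7, 21).
[-6, 0) ∩ B → [-6, 0).
[24, 36) meets no B interval.

[-6, 0)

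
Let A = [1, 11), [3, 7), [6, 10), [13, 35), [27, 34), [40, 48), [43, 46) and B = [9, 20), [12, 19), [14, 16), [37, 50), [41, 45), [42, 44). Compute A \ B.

First set merges to [1, 11), [13, 35), [40, 48).
Second set merges to [9, 20), [37, 50).
[1, 11) minus B → [1, 9).
[13, 35) minus B → [20, 35).
[40, 48): fully covered by B → removed.

[1, 9) ∪ [20, 35)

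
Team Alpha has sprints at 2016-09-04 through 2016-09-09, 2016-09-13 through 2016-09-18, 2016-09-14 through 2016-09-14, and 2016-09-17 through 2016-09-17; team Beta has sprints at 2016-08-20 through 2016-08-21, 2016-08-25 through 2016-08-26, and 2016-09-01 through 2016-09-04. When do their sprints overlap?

A, merged: 2016-09-04 through 2016-09-09, 2016-09-13 through 2016-09-18.
2016-09-04 through 2016-09-09 overlaps B on 2016-09-04 through 2016-09-04.
2016-09-13 through 2016-09-18 falls entirely outside B.

2016-09-04 through 2016-09-04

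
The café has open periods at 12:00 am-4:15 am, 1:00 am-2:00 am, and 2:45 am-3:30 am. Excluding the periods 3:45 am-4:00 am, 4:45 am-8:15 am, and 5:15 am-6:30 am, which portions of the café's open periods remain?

12:00 am–3:45 am, 4:00 am–4:15 am

A, merged: 12:00 am–4:15 am.
B, merged: 3:45 am–4:00 am, 4:45 am–8:15 am.
12:00 am–4:15 am with B removed leaves 12:00 am–3:45 am, 4:00 am–4:15 am.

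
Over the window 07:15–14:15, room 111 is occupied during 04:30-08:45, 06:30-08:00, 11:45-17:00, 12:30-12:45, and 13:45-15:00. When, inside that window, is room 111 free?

The merged coverage is 04:30–08:45, 11:45–17:00.
Complement within 07:15–14:15: 08:45–11:45.

08:45–11:45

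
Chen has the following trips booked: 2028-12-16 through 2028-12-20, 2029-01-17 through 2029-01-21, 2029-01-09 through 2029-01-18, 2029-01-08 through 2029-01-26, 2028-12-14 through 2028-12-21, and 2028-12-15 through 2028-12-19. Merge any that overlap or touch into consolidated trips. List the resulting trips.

2028-12-14 through 2028-12-21, 2029-01-08 through 2029-01-26

Sort by start: 2028-12-14 through 2028-12-21, 2028-12-15 through 2028-12-19, 2028-12-16 through 2028-12-20, 2029-01-08 through 2029-01-26, 2029-01-09 through 2029-01-18, 2029-01-17 through 2029-01-21.
2028-12-15 through 2028-12-19 overlaps/touches 2028-12-14 through 2028-12-21 → extend to 2028-12-14 through 2028-12-21.
2028-12-16 through 2028-12-20 overlaps/touches 2028-12-14 through 2028-12-21 → extend to 2028-12-14 through 2028-12-21.
2029-01-08 through 2029-01-26 is disjoint → start new block.
2029-01-09 through 2029-01-18 overlaps/touches 2029-01-08 through 2029-01-26 → extend to 2029-01-08 through 2029-01-26.
2029-01-17 through 2029-01-21 overlaps/touches 2029-01-08 through 2029-01-26 → extend to 2029-01-08 through 2029-01-26.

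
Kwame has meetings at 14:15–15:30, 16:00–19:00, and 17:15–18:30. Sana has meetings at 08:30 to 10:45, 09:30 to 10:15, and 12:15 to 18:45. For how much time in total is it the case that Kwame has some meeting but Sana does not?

15 min

First set merges to 14:15-15:30, 16:00-19:00.
Second set merges to 08:30-10:45, 12:15-18:45.
A \ B = 18:45-19:00.
Total: 15 min.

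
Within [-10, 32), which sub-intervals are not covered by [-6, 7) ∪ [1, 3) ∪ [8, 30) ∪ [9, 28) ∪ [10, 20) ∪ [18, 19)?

The merged coverage is [-6, 7), [8, 30).
Gaps within [-10, 32): [-10, -6), [7, 8), [30, 32).

[-10, -6) ∪ [7, 8) ∪ [30, 32)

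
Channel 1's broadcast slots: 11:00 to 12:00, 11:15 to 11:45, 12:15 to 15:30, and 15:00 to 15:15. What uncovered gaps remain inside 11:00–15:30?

12:00-12:15

Covered (merged): 11:00-12:00, 12:15-15:30.
Complement within 11:00-15:30: 12:00-12:15.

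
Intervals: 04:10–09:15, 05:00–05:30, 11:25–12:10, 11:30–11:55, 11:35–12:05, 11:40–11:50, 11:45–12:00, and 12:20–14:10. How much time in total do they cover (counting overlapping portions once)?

7 h 40 min

Merged: 04:10–09:15, 11:25–12:10, 12:20–14:10.
Lengths: 5 h 5 min + 45 min + 1 h 50 min = 7 h 40 min.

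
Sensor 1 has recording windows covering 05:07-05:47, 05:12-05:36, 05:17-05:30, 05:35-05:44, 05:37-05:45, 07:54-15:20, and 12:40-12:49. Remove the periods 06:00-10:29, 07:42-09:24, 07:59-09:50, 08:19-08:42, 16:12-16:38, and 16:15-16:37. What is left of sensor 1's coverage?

05:07–05:47, 10:29–15:20

First set merges to 05:07–05:47, 07:54–15:20.
Second set merges to 06:00–10:29, 16:12–16:38.
05:07–05:47: nothing removed.
07:54–15:20 \ B = 10:29–15:20.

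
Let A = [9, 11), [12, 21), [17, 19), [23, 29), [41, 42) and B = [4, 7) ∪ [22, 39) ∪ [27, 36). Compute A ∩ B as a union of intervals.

[23, 29)

First set merges to [9, 11), [12, 21), [23, 29), [41, 42).
Second set merges to [4, 7), [22, 39).
[9, 11) meets no B interval.
[12, 21) meets no B interval.
[23, 29) ∩ B → [23, 29).
[41, 42) meets no B interval.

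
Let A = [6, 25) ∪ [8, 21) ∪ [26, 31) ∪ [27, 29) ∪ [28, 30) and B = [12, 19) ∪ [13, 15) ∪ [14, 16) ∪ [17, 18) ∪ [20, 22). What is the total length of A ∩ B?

9

First set merges to [6, 25), [26, 31).
Second set merges to [12, 19), [20, 22).
A ∩ B = [12, 19), [20, 22).
Total: 7 + 2 = 9.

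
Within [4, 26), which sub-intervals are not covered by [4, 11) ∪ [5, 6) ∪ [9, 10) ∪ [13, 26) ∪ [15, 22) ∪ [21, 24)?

The merged coverage is [4, 11), [13, 26).
Complement within [4, 26): [11, 13).

[11, 13)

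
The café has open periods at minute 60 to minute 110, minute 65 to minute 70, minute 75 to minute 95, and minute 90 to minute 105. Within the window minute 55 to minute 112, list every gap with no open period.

After merging, the occupied span is minute 60 to minute 110.
Gaps within minute 55 to minute 112: minute 55 to minute 60, minute 110 to minute 112.

minute 55 to minute 60, minute 110 to minute 112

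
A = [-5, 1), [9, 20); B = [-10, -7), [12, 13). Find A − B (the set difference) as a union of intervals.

[-5, 1) ∪ [9, 12) ∪ [13, 20)

[-5, 1): nothing removed.
[9, 20) \ B = [9, 12), [13, 20).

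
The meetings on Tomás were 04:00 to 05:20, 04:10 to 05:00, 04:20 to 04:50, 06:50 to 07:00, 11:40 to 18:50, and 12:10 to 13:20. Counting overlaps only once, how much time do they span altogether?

Merged: 04:00–05:20, 06:50–07:00, 11:40–18:50.
Lengths: 1 h 20 min + 10 min + 7 h 10 min = 8 h 40 min.

8 h 40 min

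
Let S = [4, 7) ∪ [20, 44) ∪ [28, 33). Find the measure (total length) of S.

27

Merged: [4, 7), [20, 44).
Lengths: 3 + 24 = 27.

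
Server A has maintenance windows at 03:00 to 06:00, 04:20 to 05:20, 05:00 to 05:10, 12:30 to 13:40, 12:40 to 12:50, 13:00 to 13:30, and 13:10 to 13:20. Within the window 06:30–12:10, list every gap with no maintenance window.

Covered (merged): 03:00-06:00, 12:30-13:40.
Uncovered inside 06:30-12:10: 06:30-12:10.

06:30-12:10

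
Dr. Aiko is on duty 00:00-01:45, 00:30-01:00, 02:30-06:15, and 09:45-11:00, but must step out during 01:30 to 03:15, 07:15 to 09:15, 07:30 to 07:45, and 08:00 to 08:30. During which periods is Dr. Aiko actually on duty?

Merge the first list: 00:00–01:45, 02:30–06:15, 09:45–11:00.
Merge the second list: 01:30–03:15, 07:15–09:15.
00:00–01:45 minus B → 00:00–01:30.
02:30–06:15 minus B → 03:15–06:15.
09:45–11:00: no B overlap → unchanged.

00:00–01:30, 03:15–06:15, 09:45–11:00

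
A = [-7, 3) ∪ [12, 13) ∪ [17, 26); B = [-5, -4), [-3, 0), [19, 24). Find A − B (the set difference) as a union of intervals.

[-7, -5) ∪ [-4, -3) ∪ [0, 3) ∪ [12, 13) ∪ [17, 19) ∪ [24, 26)

[-7, 3) with B removed leaves [-7, -5), [-4, -3), [0, 3).
[12, 13) is untouched.
[17, 26) with B removed leaves [17, 19), [24, 26).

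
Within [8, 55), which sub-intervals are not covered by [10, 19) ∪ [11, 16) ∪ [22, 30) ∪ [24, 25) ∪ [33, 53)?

[8, 10) ∪ [19, 22) ∪ [30, 33) ∪ [53, 55)

Covered (merged): [10, 19), [22, 30), [33, 53).
Gaps within [8, 55): [8, 10), [19, 22), [30, 33), [53, 55).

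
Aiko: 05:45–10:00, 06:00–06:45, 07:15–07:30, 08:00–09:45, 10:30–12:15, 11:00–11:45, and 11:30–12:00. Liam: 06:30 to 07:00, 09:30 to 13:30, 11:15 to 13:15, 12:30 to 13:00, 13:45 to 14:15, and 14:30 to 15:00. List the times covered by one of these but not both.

05:45–06:30, 07:00–09:30, 10:00–10:30, 12:15–13:30, 13:45–14:15, 14:30–15:00

A, merged: 05:45–10:00, 10:30–12:15.
B, merged: 06:30–07:00, 09:30–13:30, 13:45–14:15, 14:30–15:00.
A but not B: 05:45–06:30, 07:00–09:30.
B but not A: 10:00–10:30, 12:15–13:30, 13:45–14:15, 14:30–15:00.
Combining gives A △ B.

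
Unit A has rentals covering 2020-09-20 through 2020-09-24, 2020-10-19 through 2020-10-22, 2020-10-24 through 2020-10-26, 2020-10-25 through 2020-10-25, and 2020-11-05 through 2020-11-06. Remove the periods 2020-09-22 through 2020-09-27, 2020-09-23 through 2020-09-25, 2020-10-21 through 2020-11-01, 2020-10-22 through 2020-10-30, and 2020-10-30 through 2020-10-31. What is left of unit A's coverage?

A, merged: 2020-09-20 through 2020-09-24, 2020-10-19 through 2020-10-22, 2020-10-24 through 2020-10-26, 2020-11-05 through 2020-11-06.
B, merged: 2020-09-22 through 2020-09-27, 2020-10-21 through 2020-11-01.
2020-09-20 through 2020-09-24 \ B = 2020-09-20 through 2020-09-21.
2020-10-19 through 2020-10-22 \ B = 2020-10-19 through 2020-10-20.
2020-10-24 through 2020-10-26: entirely removed.
2020-11-05 through 2020-11-06: nothing removed.

2020-09-20 through 2020-09-21, 2020-10-19 through 2020-10-20, 2020-11-05 through 2020-11-06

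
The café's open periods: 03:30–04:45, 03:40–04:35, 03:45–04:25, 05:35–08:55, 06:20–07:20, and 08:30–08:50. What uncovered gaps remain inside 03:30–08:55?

Covered (merged): 03:30–04:45, 05:35–08:55.
Complement within 03:30–08:55: 04:45–05:35.

04:45–05:35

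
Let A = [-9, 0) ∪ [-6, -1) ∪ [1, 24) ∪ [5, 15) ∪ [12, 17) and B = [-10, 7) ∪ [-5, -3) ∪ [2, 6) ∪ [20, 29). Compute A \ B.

[7, 20)

Merge the first list: [-9, 0), [1, 24).
Merge the second list: [-10, 7), [20, 29).
[-9, 0) lies entirely inside B → drops out.
[1, 24) with B removed leaves [7, 20).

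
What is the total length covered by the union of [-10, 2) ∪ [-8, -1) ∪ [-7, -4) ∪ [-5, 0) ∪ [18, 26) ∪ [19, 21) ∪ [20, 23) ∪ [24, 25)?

Merged: [-10, 2), [18, 26).
Lengths: 12 + 8 = 20.

20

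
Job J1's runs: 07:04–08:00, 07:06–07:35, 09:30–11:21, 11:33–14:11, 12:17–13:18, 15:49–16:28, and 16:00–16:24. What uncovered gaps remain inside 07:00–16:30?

After merging, the occupied span is 07:04–08:00, 09:30–11:21, 11:33–14:11, 15:49–16:28.
Gaps within 07:00–16:30: 07:00–07:04, 08:00–09:30, 11:21–11:33, 14:11–15:49, 16:28–16:30.

07:00–07:04, 08:00–09:30, 11:21–11:33, 14:11–15:49, 16:28–16:30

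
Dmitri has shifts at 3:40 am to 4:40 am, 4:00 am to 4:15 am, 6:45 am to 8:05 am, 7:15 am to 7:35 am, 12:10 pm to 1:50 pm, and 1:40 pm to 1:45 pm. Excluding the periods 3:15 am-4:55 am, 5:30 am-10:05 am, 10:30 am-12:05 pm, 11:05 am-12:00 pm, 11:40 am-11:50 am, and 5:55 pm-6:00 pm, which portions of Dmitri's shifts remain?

12:10 pm–1:50 pm

First set merges to 3:40 am–4:40 am, 6:45 am–8:05 am, 12:10 pm–1:50 pm.
Second set merges to 3:15 am–4:55 am, 5:30 am–10:05 am, 10:30 am–12:05 pm, 5:55 pm–6:00 pm.
3:40 am–4:40 am: fully covered by B → removed.
6:45 am–8:05 am: fully covered by B → removed.
12:10 pm–1:50 pm: no B overlap → unchanged.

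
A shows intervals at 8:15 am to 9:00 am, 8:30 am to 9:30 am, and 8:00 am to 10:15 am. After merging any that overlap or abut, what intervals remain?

Sort by start: 8:00 am-10:15 am, 8:15 am-9:00 am, 8:30 am-9:30 am.
8:15 am-9:00 am overlaps/touches 8:00 am-10:15 am → extend to 8:00 am-10:15 am.
8:30 am-9:30 am overlaps/touches 8:00 am-10:15 am → extend to 8:00 am-10:15 am.

8:00 am-10:15 am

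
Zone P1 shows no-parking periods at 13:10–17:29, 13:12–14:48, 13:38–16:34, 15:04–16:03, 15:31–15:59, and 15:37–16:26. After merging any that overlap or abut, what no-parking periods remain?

13:12–14:48 overlaps/touches 13:10–17:29 → extend to 13:10–17:29.
13:38–16:34 overlaps/touches 13:10–17:29 → extend to 13:10–17:29.
15:04–16:03 overlaps/touches 13:10–17:29 → extend to 13:10–17:29.
15:31–15:59 overlaps/touches 13:10–17:29 → extend to 13:10–17:29.
15:37–16:26 overlaps/touches 13:10–17:29 → extend to 13:10–17:29.

13:10–17:29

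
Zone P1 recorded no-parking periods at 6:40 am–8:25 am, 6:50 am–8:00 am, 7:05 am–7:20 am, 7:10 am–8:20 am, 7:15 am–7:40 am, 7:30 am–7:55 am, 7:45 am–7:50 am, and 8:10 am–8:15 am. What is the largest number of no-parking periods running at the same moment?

Walk the sorted start/end points keeping a running depth.
The depth first hits 5 at 7:15 am.

5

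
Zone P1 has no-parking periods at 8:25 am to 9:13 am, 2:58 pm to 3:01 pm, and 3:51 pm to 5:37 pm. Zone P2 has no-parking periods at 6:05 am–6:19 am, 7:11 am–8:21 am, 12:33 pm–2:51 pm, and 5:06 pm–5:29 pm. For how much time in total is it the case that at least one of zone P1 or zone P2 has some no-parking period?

A ∪ B = 6:05 am–6:19 am, 7:11 am–8:21 am, 8:25 am–9:13 am, 12:33 pm–2:51 pm, 2:58 pm–3:01 pm, 3:51 pm–5:37 pm.
Total: 14 min + 1 h 10 min + 48 min + 2 h 18 min + 3 min + 1 h 46 min = 6 h 19 min.

6 h 19 min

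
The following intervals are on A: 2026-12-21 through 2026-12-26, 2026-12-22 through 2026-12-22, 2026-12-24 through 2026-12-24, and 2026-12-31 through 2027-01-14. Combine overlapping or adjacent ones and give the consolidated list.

2026-12-22 through 2026-12-22 overlaps/touches 2026-12-21 through 2026-12-26 → extend to 2026-12-21 through 2026-12-26.
2026-12-24 through 2026-12-24 overlaps/touches 2026-12-21 through 2026-12-26 → extend to 2026-12-21 through 2026-12-26.
2026-12-31 through 2027-01-14 is disjoint → start new block.

2026-12-21 through 2026-12-26, 2026-12-31 through 2027-01-14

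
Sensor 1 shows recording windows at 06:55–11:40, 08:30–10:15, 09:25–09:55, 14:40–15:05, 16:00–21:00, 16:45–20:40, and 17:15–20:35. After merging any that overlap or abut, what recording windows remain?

08:30-10:15 overlaps/touches 06:55-11:40 → extend to 06:55-11:40.
09:25-09:55 overlaps/touches 06:55-11:40 → extend to 06:55-11:40.
14:40-15:05 is disjoint → start new block.
16:00-21:00 is disjoint → start new block.
16:45-20:40 overlaps/touches 16:00-21:00 → extend to 16:00-21:00.
17:15-20:35 overlaps/touches 16:00-21:00 → extend to 16:00-21:00.

06:55-11:40, 14:40-15:05, 16:00-21:00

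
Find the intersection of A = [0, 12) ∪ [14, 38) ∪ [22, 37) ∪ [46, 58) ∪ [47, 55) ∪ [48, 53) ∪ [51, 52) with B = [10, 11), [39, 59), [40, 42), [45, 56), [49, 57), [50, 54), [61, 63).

[10, 11) ∪ [46, 58)

Merge the first list: [0, 12), [14, 38), [46, 58).
Merge the second list: [10, 11), [39, 59), [61, 63).
[0, 12) meets the second set on [10, 11).
[14, 38): no overlap with the second set.
[46, 58) meets the second set on [46, 58).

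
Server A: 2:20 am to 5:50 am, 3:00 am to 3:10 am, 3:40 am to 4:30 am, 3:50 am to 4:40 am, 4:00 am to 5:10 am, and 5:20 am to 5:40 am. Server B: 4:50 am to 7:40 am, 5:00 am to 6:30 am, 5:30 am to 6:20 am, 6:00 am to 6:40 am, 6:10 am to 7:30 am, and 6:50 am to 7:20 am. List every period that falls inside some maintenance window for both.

Merge the first list: 2:20 am–5:50 am.
Merge the second list: 4:50 am–7:40 am.
2:20 am–5:50 am ∩ B → 4:50 am–5:50 am.

4:50 am–5:50 am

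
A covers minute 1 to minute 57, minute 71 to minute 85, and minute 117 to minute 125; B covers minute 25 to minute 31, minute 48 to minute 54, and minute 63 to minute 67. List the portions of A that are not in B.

minute 1 to minute 57 with B removed leaves minute 1 to minute 25, minute 31 to minute 48, minute 54 to minute 57.
minute 71 to minute 85 is untouched.
minute 117 to minute 125 is untouched.

minute 1 to minute 25, minute 31 to minute 48, minute 54 to minute 57, minute 71 to minute 85, minute 117 to minute 125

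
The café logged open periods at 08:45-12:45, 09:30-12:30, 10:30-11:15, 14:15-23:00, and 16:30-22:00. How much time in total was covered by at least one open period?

Merged: 08:45–12:45, 14:15–23:00.
Lengths: 4 h + 8 h 45 min = 12 h 45 min.

12 h 45 min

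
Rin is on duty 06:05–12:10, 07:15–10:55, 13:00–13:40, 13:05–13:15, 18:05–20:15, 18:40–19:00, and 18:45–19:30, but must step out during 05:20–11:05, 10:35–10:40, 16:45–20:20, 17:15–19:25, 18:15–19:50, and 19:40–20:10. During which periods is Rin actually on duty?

First set merges to 06:05–12:10, 13:00–13:40, 18:05–20:15.
Second set merges to 05:20–11:05, 16:45–20:20.
06:05–12:10 minus B → 11:05–12:10.
13:00–13:40: no B overlap → unchanged.
18:05–20:15: fully covered by B → removed.

11:05–12:10, 13:00–13:40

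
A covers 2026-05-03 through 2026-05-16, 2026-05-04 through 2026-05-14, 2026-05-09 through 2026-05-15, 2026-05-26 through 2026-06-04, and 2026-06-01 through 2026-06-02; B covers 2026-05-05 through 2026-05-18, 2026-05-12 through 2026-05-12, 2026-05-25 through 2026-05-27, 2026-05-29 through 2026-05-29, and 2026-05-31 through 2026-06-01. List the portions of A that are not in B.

Merge the first list: 2026-05-03 through 2026-05-16, 2026-05-26 through 2026-06-04.
Merge the second list: 2026-05-05 through 2026-05-18, 2026-05-25 through 2026-05-27, 2026-05-29 through 2026-05-29, 2026-05-31 through 2026-06-01.
2026-05-03 through 2026-05-16 \ B = 2026-05-03 through 2026-05-04.
2026-05-26 through 2026-06-04 \ B = 2026-05-28 through 2026-05-28, 2026-05-30 through 2026-05-30, 2026-06-02 through 2026-06-04.

2026-05-03 through 2026-05-04, 2026-05-28 through 2026-05-28, 2026-05-30 through 2026-05-30, 2026-06-02 through 2026-06-04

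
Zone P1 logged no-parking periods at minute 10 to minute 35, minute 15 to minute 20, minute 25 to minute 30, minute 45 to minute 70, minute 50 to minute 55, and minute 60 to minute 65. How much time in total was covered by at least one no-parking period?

50 minutes

Merged: minute 10 to minute 35, minute 45 to minute 70.
Lengths: 25 minutes + 25 minutes = 50 minutes.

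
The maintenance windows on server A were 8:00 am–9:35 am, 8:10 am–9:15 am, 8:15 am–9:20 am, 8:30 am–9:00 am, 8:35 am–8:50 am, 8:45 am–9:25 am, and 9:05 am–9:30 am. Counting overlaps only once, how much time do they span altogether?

Merged: 8:00 am–9:35 am.
Length: 1 h 35 min.

1 h 35 min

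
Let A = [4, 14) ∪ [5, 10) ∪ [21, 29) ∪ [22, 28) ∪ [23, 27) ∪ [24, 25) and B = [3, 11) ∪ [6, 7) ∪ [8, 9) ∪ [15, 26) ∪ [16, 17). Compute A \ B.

A, merged: [4, 14), [21, 29).
B, merged: [3, 11), [15, 26).
[4, 14) \ B = [11, 14).
[21, 29) \ B = [26, 29).

[11, 14) ∪ [26, 29)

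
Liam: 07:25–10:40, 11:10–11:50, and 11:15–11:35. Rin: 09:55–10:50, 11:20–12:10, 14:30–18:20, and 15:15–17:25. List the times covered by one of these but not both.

07:25-09:55, 10:40-10:50, 11:10-11:20, 11:50-12:10, 14:30-18:20

Merge the first list: 07:25-10:40, 11:10-11:50.
Merge the second list: 09:55-10:50, 11:20-12:10, 14:30-18:20.
A but not B: 07:25-09:55, 11:10-11:20.
B but not A: 10:40-10:50, 11:50-12:10, 14:30-18:20.
Combining gives A △ B.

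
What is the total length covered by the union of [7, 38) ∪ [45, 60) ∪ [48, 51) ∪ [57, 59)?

46

Merged: [7, 38), [45, 60).
Lengths: 31 + 15 = 46.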